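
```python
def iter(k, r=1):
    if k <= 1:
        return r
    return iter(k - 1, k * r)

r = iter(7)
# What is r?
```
Call trace:
iter(k=7, r=1)
  iter(k=6, r=7)
    iter(k=5, r=42)
      iter(k=4, r=210)
        iter(k=3, r=840)
          iter(k=2, r=2520)
            iter(k=1, r=5040)
            -> return 5040
          -> return 5040
        -> return 5040
      -> return 5040
    -> return 5040
  -> return 5040
-> return 5040

Final answer: 5040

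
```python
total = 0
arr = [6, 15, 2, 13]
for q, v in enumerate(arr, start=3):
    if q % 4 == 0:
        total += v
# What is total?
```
Trace:
  total=0
  total=0, q=3, v=6
  total=15, q=4, v=15
  total=15, q=5, v=2
  total=15, q=6, v=13

Final answer: 15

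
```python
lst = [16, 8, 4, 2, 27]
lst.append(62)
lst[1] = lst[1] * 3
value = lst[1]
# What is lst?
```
Trace:
  lst=[16, 8, 4, 2, 27]
  lst=[16, 8, 4, 2, 27, 62]
  lst=[16, 24, 4, 2, 27, 62]
  lst=[16, 24, 4, 2, 27, 62], value=24

Final answer: [16, 24, 4, 2, 27, 62]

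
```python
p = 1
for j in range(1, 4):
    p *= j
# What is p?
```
Trace:
  p=1
  p=1, j=1
  p=2, j=2
  p=6, j=3

Final answer: 6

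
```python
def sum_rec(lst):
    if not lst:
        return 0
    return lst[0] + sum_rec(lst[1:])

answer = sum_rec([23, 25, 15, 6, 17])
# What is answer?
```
Call trace:
sum_rec(lst=[23, 25, 15, 6, 17])
  sum_rec(lst=[25, 15, 6, 17])
    sum_rec(lst=[15, 6, 17])
      sum_rec(lst=[6, 17])
        sum_rec(lst=[17])
          sum_rec(lst=[])
          -> return 0
        -> return 17
      -> return 23
    -> return 38
  -> return 63
-> return 86

Final answer: 86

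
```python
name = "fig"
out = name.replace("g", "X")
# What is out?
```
Trace:
  name='fig'
  name='fig', out='fiX'

Final answer: 'fiX'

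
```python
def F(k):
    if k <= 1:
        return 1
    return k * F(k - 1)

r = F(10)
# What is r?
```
Call trace:
F(k=10)
  F(k=9)
    F(k=8)
      F(k=7)
        F(k=6)
          F(k=5)
            F(k=4)
              F(k=3)
                F(k=2)
                  F(k=1)
                  -> return 1
                -> return 2
              -> return 6
            -> return 24
          -> return 120
        -> return 720
      -> return 5040
    -> return 40320
  -> return 362880
-> return 3628800

Final answer: 3628800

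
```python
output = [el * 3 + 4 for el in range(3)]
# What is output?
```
Trace:
  el=0
  el=1
  el=2
  output=[4, 7, 10]

Final answer: [4, 7, 10]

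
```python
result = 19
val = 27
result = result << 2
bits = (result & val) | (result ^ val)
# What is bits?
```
Trace:
  result=19
  result=19, val=27
  result=76, val=27
  result=76, val=27, bits=95

Final answer: 95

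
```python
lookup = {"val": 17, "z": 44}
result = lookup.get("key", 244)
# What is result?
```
Trace:
  lookup={'val': 17, 'z': 44}
  lookup={'val': 17, 'z': 44}, result=244

Final answer: 244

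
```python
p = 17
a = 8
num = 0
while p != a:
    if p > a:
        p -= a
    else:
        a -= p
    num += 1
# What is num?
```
Trace:
  p=17
  p=17, a=8
  p=17, a=8, num=0
  p=9, a=8, num=1
  p=1, a=8, num=2
  p=1, a=7, num=3
  p=1, a=6, num=4
  p=1, a=5, num=5
  p=1, a=4, num=6
  p=1, a=3, num=7
  p=1, a=2, num=8
  p=1, a=1, num=9

Final answer: 9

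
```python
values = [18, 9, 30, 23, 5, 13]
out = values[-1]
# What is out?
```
Trace:
  values=[18, 9, 30, 23, 5, 13]
  values=[18, 9, 30, 23, 5, 13], out=13

Final answer: 13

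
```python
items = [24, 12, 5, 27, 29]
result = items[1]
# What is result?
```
Trace:
  items=[24, 12, 5, 27, 29]
  items=[24, 12, 5, 27, 29], result=12

Final answer: 12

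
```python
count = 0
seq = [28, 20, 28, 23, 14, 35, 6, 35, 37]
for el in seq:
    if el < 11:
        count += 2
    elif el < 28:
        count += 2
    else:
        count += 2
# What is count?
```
Trace:
  count=0
  count=2, el=28
  count=4, el=20
  count=6, el=28
  count=8, el=23
  count=10, el=14
  count=12, el=35
  count=14, el=6
  count=16, el=35
  count=18, el=37

Final answer: 18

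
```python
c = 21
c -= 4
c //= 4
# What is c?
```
Trace:
  c=21
  c=17
  c=4

Final answer: 4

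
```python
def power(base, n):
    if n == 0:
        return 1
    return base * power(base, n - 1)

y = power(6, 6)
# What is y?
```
Call trace:
power(base=6, n=6)
  power(base=6, n=5)
    power(base=6, n=4)
      power(base=6, n=3)
        power(base=6, n=2)
          power(base=6, n=1)
            power(base=6, n=0)
            -> return 1
          -> return 6
        -> return 36
      -> return 216
    -> return 1296
  -> return 7776
-> return 46656

Final answer: 46656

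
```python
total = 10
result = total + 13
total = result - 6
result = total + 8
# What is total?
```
Trace:
  total=10
  total=10, result=23
  total=17, result=23
  total=17, result=25

Final answer: 17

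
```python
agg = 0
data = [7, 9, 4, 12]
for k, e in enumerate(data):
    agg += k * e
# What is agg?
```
Trace:
  agg=0
  agg=0, k=0, e=7
  agg=9, k=1, e=9
  agg=17, k=2, e=4
  agg=53, k=3, e=12

Final answer: 53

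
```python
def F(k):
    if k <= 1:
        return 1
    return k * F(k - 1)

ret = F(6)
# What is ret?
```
Call trace:
F(k=6)
  F(k=5)
    F(k=4)
      F(k=3)
        F(k=2)
          F(k=1)
          -> return 1
        -> return 2
      -> return 6
    -> return 24
  -> return 120
-> return 720

Final answer: 720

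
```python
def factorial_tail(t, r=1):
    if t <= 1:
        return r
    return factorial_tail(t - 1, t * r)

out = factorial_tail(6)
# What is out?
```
Call trace:
factorial_tail(t=6, r=1)
  factorial_tail(t=5, r=6)
    factorial_tail(t=4, r=30)
      factorial_tail(t=3, r=120)
        factorial_tail(t=2, r=360)
          factorial_tail(t=1, r=720)
          -> return 720
        -> return 720
      -> return 720
    -> return 720
  -> return 720
-> return 720

Final answer: 720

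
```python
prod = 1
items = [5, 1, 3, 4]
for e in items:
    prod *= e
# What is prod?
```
Trace:
  prod=1
  prod=5, e=5
  prod=5, e=1
  prod=15, e=3
  prod=60, e=4

Final answer: 60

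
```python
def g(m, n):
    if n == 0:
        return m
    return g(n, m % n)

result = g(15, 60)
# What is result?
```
Call trace:
g(m=15, n=60)
  g(m=60, n=15)
    g(m=15, n=0)
    -> return 15
  -> return 15
-> return 15

Final answer: 15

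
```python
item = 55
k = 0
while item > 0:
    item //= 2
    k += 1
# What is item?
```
Trace:
  item=55
  item=55, k=0
  item=27, k=1
  item=13, k=2
  item=6, k=3
  item=3, k=4
  item=1, k=5
  item=0, k=6

Final answer: 0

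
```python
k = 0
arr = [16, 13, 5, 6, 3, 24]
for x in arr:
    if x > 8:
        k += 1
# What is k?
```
Trace:
  k=0
  k=1, x=16
  k=2, x=13
  k=2, x=5
  k=2, x=6
  k=2, x=3
  k=3, x=24

Final answer: 3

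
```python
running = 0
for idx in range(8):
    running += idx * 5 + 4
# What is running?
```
Trace:
  running=0
  running=4, idx=0
  running=13, idx=1
  running=27, idx=2
  running=46, idx=3
  running=70, idx=4
  running=99, idx=5
  running=133, idx=6
  running=172, idx=7

Final answer: 172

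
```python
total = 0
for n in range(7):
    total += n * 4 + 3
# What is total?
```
Trace:
  total=0
  total=3, n=0
  total=10, n=1
  total=21, n=2
  total=36, n=3
  total=55, n=4
  total=78, n=5
  total=105, n=6

Final answer: 105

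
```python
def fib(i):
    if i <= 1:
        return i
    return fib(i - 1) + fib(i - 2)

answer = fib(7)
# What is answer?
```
Call trace (a repeated sub-call is expanded the first time; later identical calls just restate its return value):
fib(i=7)
  fib(i=6)
    fib(i=5)
      fib(i=4)
        fib(i=3)
          fib(i=2)
            fib(i=1)
            -> return 1
            fib(i=0)
            -> return 0
          -> return 1
          fib(i=1)
          -> return 1
        -> return 2
        fib(i=2) -> return 1  (same call as traced above)
      -> return 3
      fib(i=3) -> return 2  (same call as traced above)
    -> return 5
    fib(i=4) -> return 3  (same call as traced above)
  -> return 8
  fib(i=5) -> return 5  (same call as traced above)
-> return 13

Final answer: 13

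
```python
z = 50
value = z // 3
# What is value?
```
Trace:
  z=50
  z=50, value=16

Final answer: 16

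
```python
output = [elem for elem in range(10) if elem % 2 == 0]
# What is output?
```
Trace:
  elem=0
  elem=1
  elem=2
  elem=3
  elem=4
  elem=5
  elem=6
  elem=7
  elem=8
  elem=9
  output=[0, 2, 4, 6, 8]

Final answer: [0, 2, 4, 6, 8]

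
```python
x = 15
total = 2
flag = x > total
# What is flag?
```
Trace:
  x=15
  x=15, total=2
  x=15, total=2, flag=True

Final answer: True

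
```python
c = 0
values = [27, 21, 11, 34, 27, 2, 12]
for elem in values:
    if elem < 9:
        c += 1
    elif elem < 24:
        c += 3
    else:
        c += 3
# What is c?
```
Trace:
  c=0
  c=3, elem=27
  c=6, elem=21
  c=9, elem=11
  c=12, elem=34
  c=15, elem=27
  c=16, elem=2
  c=19, elem=12

Final answer: 19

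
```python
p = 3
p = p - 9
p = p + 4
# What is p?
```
Trace:
  p=3
  p=-6
  p=-2

Final answer: -2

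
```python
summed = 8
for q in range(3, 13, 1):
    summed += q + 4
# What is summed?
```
Trace:
  summed=8
  summed=15, q=3
  summed=23, q=4
  summed=32, q=5
  summed=42, q=6
  summed=53, q=7
  summed=65, q=8
  summed=78, q=9
  summed=92, q=10
  summed=107, q=11
  summed=123, q=12

Final answer: 123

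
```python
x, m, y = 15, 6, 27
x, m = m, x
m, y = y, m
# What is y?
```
Trace:
  x=15, m=6, y=27
  x=6, m=15, y=27
  x=6, m=27, y=15

Final answer: 15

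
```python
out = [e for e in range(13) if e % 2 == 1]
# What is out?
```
Trace:
  e=0
  e=1
  e=2
  e=3
  e=4
  e=5
  e=6
  e=7
  e=8
  e=9
  e=10
  e=11
  e=12
  out=[1, 3, 5, 7, 9, 11]

Final answer: [1, 3, 5, 7, 9, 11]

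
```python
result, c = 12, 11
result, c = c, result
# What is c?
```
Trace:
  result=12, c=11
  result=11, c=12

Final answer: 12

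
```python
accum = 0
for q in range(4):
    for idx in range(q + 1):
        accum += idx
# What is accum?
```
Trace:
  accum=0
  accum=0, q=0, idx=0
  accum=0, q=1, idx=0
  accum=1, q=1, idx=1
  accum=1, q=2, idx=0
  accum=2, q=2, idx=1
  accum=4, q=2, idx=2
  accum=4, q=3, idx=0
  accum=5, q=3, idx=1
  accum=7, q=3, idx=2
  accum=10, q=3, idx=3

Final answer: 10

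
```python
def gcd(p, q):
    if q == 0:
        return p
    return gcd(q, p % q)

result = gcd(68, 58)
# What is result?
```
Call trace:
gcd(p=68, q=58)
  gcd(p=58, q=10)
    gcd(p=10, q=8)
      gcd(p=8, q=2)
        gcd(p=2, q=0)
        -> return 2
      -> return 2
    -> return 2
  -> return 2
-> return 2

Final answer: 2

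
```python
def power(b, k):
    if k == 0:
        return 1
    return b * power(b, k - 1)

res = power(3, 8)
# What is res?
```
Call trace:
power(b=3, k=8)
  power(b=3, k=7)
    power(b=3, k=6)
      power(b=3, k=5)
        power(b=3, k=4)
          power(b=3, k=3)
            power(b=3, k=2)
              power(b=3, k=1)
                power(b=3, k=0)
                -> return 1
              -> return 3
            -> return 9
          -> return 27
        -> return 81
      -> return 243
    -> return 729
  -> return 2187
-> return 6561

Final answer: 6561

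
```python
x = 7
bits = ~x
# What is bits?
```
Trace:
  x=7
  x=7, bits=-8

Final answer: -8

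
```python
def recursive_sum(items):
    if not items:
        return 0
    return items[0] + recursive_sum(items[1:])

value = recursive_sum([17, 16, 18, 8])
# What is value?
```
Call trace:
recursive_sum(items=[17, 16, 18, 8])
  recursive_sum(items=[16, 18, 8])
    recursive_sum(items=[18, 8])
      recursive_sum(items=[8])
        recursive_sum(items=[])
        -> return 0
      -> return 8
    -> return 26
  -> return 42
-> return 59

Final answer: 59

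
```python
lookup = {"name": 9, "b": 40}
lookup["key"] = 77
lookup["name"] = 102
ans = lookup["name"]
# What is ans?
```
Trace:
  lookup={'name': 9, 'b': 40}
  lookup={'name': 9, 'b': 40, 'key': 77}
  lookup={'name': 102, 'b': 40, 'key': 77}
  lookup={'name': 102, 'b': 40, 'key': 77}, ans=102

Final answer: 102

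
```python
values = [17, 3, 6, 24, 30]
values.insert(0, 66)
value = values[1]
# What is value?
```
Trace:
  values=[17, 3, 6, 24, 30]
  values=[66, 17, 3, 6, 24, 30]
  values=[66, 17, 3, 6, 24, 30], value=17

Final answer: 17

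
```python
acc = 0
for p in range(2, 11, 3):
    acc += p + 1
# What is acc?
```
Trace:
  acc=0
  acc=3, p=2
  acc=9, p=5
  acc=18, p=8

Final answer: 18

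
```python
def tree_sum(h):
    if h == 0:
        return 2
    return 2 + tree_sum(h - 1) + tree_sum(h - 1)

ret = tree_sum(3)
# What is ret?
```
Call trace (a repeated sub-call is expanded the first time; later identical calls just restate its return value):
tree_sum(h=3)
  tree_sum(h=2)
    tree_sum(h=1)
      tree_sum(h=0)
      -> return 2
      tree_sum(h=0)
      -> return 2
    -> return 6
    tree_sum(h=1) -> return 6  (same call as traced above)
  -> return 14
  tree_sum(h=2) -> return 14  (same call as traced above)
-> return 30

Final answer: 30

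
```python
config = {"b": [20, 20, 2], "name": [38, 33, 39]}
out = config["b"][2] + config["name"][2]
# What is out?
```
Trace:
  config={'b': [20, 20, 2], 'name': [38, 33, 39]}
  config={'b': [20, 20, 2], 'name': [38, 33, 39]}, out=41

Final answer: 41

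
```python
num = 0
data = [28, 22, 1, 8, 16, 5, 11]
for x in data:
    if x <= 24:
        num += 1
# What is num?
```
Trace:
  num=0
  num=0, x=28
  num=1, x=22
  num=2, x=1
  num=3, x=8
  num=4, x=16
  num=5, x=5
  num=6, x=11

Final answer: 6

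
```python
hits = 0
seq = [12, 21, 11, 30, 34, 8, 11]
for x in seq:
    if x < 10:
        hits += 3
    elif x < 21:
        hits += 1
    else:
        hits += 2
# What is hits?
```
Trace:
  hits=0
  hits=1, x=12
  hits=3, x=21
  hits=4, x=11
  hits=6, x=30
  hits=8, x=34
  hits=11, x=8
  hits=12, x=11

Final answer: 12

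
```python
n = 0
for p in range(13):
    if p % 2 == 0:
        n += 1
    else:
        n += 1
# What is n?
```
Trace:
  n=0
  n=1, p=0
  n=2, p=1
  n=3, p=2
  n=4, p=3
  n=5, p=4
  n=6, p=5
  n=7, p=6
  n=8, p=7
  n=9, p=8
  n=10, p=9
  n=11, p=10
  n=12, p=11
  n=13, p=12

Final answer: 13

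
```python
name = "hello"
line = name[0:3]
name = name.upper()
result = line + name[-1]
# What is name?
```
Trace:
  name='hello'
  name='hello', line='hel'
  name='HELLO', line='hel'
  name='HELLO', line='hel', result='helO'

Final answer: 'HELLO'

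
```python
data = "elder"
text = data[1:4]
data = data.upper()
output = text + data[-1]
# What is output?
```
Trace:
  data='elder'
  data='elder', text='lde'
  data='ELDER', text='lde'
  data='ELDER', text='lde', output='ldeR'

Final answer: 'ldeR'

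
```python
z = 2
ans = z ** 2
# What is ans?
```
Trace:
  z=2
  z=2, ans=4

Final answer: 4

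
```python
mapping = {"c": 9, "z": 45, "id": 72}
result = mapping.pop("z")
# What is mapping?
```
Trace:
  mapping={'c': 9, 'z': 45, 'id': 72}
  mapping={'c': 9, 'id': 72}, result=45

Final answer: {'c': 9, 'id': 72}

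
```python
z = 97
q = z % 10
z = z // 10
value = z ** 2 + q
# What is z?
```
Trace:
  z=97
  z=97, q=7
  z=9, q=7
  z=9, q=7, value=88

Final answer: 9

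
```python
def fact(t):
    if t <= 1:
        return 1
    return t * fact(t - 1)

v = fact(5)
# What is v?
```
Call trace:
fact(t=5)
  fact(t=4)
    fact(t=3)
      fact(t=2)
        fact(t=1)
        -> return 1
      -> return 2
    -> return 6
  -> return 24
-> return 120

Final answer: 120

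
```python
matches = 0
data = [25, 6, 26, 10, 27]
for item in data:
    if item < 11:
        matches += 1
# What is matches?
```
Trace:
  matches=0
  matches=0, item=25
  matches=1, item=6
  matches=1, item=26
  matches=2, item=10
  matches=2, item=27

Final answer: 2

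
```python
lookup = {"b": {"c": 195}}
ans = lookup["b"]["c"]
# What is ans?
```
Trace:
  lookup={'b': {'c': 195}}
  lookup={'b': {'c': 195}}, ans=195

Final answer: 195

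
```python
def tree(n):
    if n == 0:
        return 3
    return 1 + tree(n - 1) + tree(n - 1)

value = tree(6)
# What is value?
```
Call trace (a repeated sub-call is expanded the first time; later identical calls just restate its return value):
tree(n=6)
  tree(n=5)
    tree(n=4)
      tree(n=3)
        tree(n=2)
          tree(n=1)
            tree(n=0)
            -> return 3
            tree(n=0)
            -> return 3
          -> return 7
          tree(n=1) -> return 7  (same call as traced above)
        -> return 15
        tree(n=2) -> return 15  (same call as traced above)
      -> return 31
      tree(n=3) -> return 31  (same call as traced above)
    -> return 63
    tree(n=4) -> return 63  (same call as traced above)
  -> return 127
  tree(n=5) -> return 127  (same call as traced above)
-> return 255

Final answer: 255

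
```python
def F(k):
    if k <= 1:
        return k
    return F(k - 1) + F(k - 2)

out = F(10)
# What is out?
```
Call trace (a repeated sub-call is expanded the first time; later identical calls just restate its return value):
F(k=10)
  F(k=9)
    F(k=8)
      F(k=7)
        F(k=6)
          F(k=5)
            F(k=4)
              F(k=3)
                F(k=2)
                  F(k=1)
                  -> return 1
                  F(k=0)
                  -> return 0
                -> return 1
                F(k=1)
                -> return 1
              -> return 2
              F(k=2) -> return 1  (same call as traced above)
            -> return 3
            F(k=3) -> return 2  (same call as traced above)
          -> return 5
          F(k=4) -> return 3  (same call as traced above)
        -> return 8
        F(k=5) -> return 5  (same call as traced above)
      -> return 13
      F(k=6) -> return 8  (same call as traced above)
    -> return 21
    F(k=7) -> return 13  (same call as traced above)
  -> return 34
  F(k=8) -> return 21  (same call as traced above)
-> return 55

Final answer: 55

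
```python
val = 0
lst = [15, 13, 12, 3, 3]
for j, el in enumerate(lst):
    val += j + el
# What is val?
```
Trace:
  val=0
  val=15, j=0, el=15
  val=29, j=1, el=13
  val=43, j=2, el=12
  val=49, j=3, el=3
  val=56, j=4, el=3

Final answer: 56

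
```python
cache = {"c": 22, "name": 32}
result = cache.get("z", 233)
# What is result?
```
Trace:
  cache={'c': 22, 'name': 32}
  cache={'c': 22, 'name': 32}, result=233

Final answer: 233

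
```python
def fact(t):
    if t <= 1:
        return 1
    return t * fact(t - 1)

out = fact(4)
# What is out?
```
Call trace:
fact(t=4)
  fact(t=3)
    fact(t=2)
      fact(t=1)
      -> return 1
    -> return 2
  -> return 6
-> return 24

Final answer: 24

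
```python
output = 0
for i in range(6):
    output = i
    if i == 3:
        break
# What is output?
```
Trace:
  output=0
  output=0, i=0
  output=1, i=1
  output=2, i=2
  output=3, i=3

Final answer: 3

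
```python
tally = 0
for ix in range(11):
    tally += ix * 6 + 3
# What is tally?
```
Trace:
  tally=0
  tally=3, ix=0
  tally=12, ix=1
  tally=27, ix=2
  tally=48, ix=3
  tally=75, ix=4
  tally=108, ix=5
  tally=147, ix=6
  tally=192, ix=7
  tally=243, ix=8
  tally=300, ix=9
  tally=363, ix=10

Final answer: 363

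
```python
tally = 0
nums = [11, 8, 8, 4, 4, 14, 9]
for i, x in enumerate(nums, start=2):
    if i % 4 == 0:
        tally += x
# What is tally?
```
Trace:
  tally=0
  tally=0, i=2, x=11
  tally=0, i=3, x=8
  tally=8, i=4, x=8
  tally=8, i=5, x=4
  tally=8, i=6, x=4
  tally=8, i=7, x=14
  tally=17, i=8, x=9

Final answer: 17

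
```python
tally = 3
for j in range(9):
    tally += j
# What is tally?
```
Trace:
  tally=3
  tally=3, j=0
  tally=4, j=1
  tally=6, j=2
  tally=9, j=3
  tally=13, j=4
  tally=18, j=5
  tally=24, j=6
  tally=31, j=7
  tally=39, j=8

Final answer: 39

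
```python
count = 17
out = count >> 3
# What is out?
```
Trace:
  count=17
  count=17, out=2

Final answer: 2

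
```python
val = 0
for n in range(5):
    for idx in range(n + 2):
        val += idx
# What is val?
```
Trace:
  val=0
  val=0, n=0, idx=0
  val=1, n=0, idx=1
  val=1, n=1, idx=0
  val=2, n=1, idx=1
  val=4, n=1, idx=2
  val=4, n=2, idx=0
  val=5, n=2, idx=1
  val=7, n=2, idx=2
  val=10, n=2, idx=3
  val=10, n=3, idx=0
  val=11, n=3, idx=1
  val=13, n=3, idx=2
  val=16, n=3, idx=3
  val=20, n=3, idx=4
  val=20, n=4, idx=0
  val=21, n=4, idx=1
  val=23, n=4, idx=2
  val=26, n=4, idx=3
  val=30, n=4, idx=4
  val=35, n=4, idx=5

Final answer: 35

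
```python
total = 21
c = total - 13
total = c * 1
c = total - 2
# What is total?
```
Trace:
  total=21
  total=21, c=8
  total=8, c=8
  total=8, c=6

Final answer: 8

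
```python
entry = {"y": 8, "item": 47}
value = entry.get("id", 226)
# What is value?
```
Trace:
  entry={'y': 8, 'item': 47}
  entry={'y': 8, 'item': 47}, value=226

Final answer: 226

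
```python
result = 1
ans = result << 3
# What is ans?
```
Trace:
  result=1
  result=1, ans=8

Final answer: 8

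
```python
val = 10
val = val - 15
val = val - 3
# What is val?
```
Trace:
  val=10
  val=-5
  val=-8

Final answer: -8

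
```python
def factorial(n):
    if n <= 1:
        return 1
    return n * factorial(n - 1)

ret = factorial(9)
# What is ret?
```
Call trace:
factorial(n=9)
  factorial(n=8)
    factorial(n=7)
      factorial(n=6)
        factorial(n=5)
          factorial(n=4)
            factorial(n=3)
              factorial(n=2)
                factorial(n=1)
                -> return 1
              -> return 2
            -> return 6
          -> return 24
        -> return 120
      -> return 720
    -> return 5040
  -> return 40320
-> return 362880

Final answer: 362880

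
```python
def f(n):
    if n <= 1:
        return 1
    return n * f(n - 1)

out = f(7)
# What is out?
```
Call trace:
f(n=7)
  f(n=6)
    f(n=5)
      f(n=4)
        f(n=3)
          f(n=2)
            f(n=1)
            -> return 1
          -> return 2
        -> return 6
      -> return 24
    -> return 120
  -> return 720
-> return 5040

Final answer: 5040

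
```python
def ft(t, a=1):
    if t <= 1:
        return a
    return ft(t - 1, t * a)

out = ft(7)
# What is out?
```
Call trace:
ft(t=7, a=1)
  ft(t=6, a=7)
    ft(t=5, a=42)
      ft(t=4, a=210)
        ft(t=3, a=840)
          ft(t=2, a=2520)
            ft(t=1, a=5040)
            -> return 5040
          -> return 5040
        -> return 5040
      -> return 5040
    -> return 5040
  -> return 5040
-> return 5040

Final answer: 5040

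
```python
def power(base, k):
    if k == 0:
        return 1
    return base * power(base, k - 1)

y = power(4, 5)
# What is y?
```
Call trace:
power(base=4, k=5)
  power(base=4, k=4)
    power(base=4, k=3)
      power(base=4, k=2)
        power(base=4, k=1)
          power(base=4, k=0)
          -> return 1
        -> return 4
      -> return 16
    -> return 64
  -> return 256
-> return 1024

Final answer: 1024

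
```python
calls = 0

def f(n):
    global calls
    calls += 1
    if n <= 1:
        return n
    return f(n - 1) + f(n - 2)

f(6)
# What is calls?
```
Call trace (a repeated sub-call is expanded the first time; later identical calls just restate its return value):
f(n=6)
  f(n=5)
    f(n=4)
      f(n=3)
        f(n=2)
          f(n=1)
          -> return 1
          f(n=0)
          -> return 0
        -> return 1
        f(n=1)
        -> return 1
      -> return 2
      f(n=2) -> return 1  (same call as traced above)
    -> return 3
    f(n=3) -> return 2  (same call as traced above)
  -> return 5
  f(n=4) -> return 3  (same call as traced above)
-> return 8

calls is incremented once per call, so count the calls in each subtree. Let C(n) = number of calls made by f(n).
C(0) = C(1) = 1 (base case, no recursion); C(n) = 1 + C(n - 1) + C(n - 2) otherwise.
C(2) = 1 + C(1) + C(0) = 1 + 1 + 1 = 3
C(3) = 1 + C(2) + C(1) = 1 + 3 + 1 = 5
C(4) = 1 + C(3) + C(2) = 1 + 5 + 3 = 9
C(5) = 1 + C(4) + C(3) = 1 + 9 + 5 = 15
C(6) = 1 + C(5) + C(4) = 1 + 15 + 9 = 25
calls = C(6) = 25

Final answer: 25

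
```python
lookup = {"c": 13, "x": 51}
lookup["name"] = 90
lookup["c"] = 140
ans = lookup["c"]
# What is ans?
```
Trace:
  lookup={'c': 13, 'x': 51}
  lookup={'c': 13, 'x': 51, 'name': 90}
  lookup={'c': 140, 'x': 51, 'name': 90}
  lookup={'c': 140, 'x': 51, 'name': 90}, ans=140

Final answer: 140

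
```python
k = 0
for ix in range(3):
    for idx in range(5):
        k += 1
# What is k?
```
Trace:
  k=0
  k=1, ix=0, idx=0
  k=2, ix=0, idx=1
  k=3, ix=0, idx=2
  k=4, ix=0, idx=3
  k=5, ix=0, idx=4
  k=6, ix=1, idx=0
  k=7, ix=1, idx=1
  k=8, ix=1, idx=2
  k=9, ix=1, idx=3
  k=10, ix=1, idx=4
  k=11, ix=2, idx=0
  k=12, ix=2, idx=1
  k=13, ix=2, idx=2
  k=14, ix=2, idx=3
  k=15, ix=2, idx=4

Final answer: 15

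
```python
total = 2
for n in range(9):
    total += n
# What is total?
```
Trace:
  total=2
  total=2, n=0
  total=3, n=1
  total=5, n=2
  total=8, n=3
  total=12, n=4
  total=17, n=5
  total=23, n=6
  total=30, n=7
  total=38, n=8

Final answer: 38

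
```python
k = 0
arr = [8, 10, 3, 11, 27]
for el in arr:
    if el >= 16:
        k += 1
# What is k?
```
Trace:
  k=0
  k=0, el=8
  k=0, el=10
  k=0, el=3
  k=0, el=11
  k=1, el=27

Final answer: 1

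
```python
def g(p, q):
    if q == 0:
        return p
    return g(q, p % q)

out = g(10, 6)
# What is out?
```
Call trace:
g(p=10, q=6)
  g(p=6, q=4)
    g(p=4, q=2)
      g(p=2, q=0)
      -> return 2
    -> return 2
  -> return 2
-> return 2

Final answer: 2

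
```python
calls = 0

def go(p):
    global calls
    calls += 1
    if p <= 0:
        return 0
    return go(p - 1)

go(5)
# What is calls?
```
Call trace:
go(p=5)
  go(p=4)
    go(p=3)
      go(p=2)
        go(p=1)
          go(p=0)
          -> return 0
        -> return 0
      -> return 0
    -> return 0
  -> return 0
-> return 0

calls is incremented once per call. go is entered once for each p = 5, 4, 3, 2, 1, 0 (the p <= 0 call returns without recursing), i.e. 5 + 1 calls.
calls = 6

Final answer: 6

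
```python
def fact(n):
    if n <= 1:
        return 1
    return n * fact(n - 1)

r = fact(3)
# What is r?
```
Call trace:
fact(n=3)
  fact(n=2)
    fact(n=1)
    -> return 1
  -> return 2
-> return 6

Final answer: 6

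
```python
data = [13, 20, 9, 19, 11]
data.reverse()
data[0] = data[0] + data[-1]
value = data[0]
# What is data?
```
Trace:
  data=[13, 20, 9, 19, 11]
  data=[11, 19, 9, 20, 13]
  data=[24, 19, 9, 20, 13]
  data=[24, 19, 9, 20, 13], value=24

Final answer: [24, 19, 9, 20, 13]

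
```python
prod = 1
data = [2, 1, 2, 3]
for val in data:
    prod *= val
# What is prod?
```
Trace:
  prod=1
  prod=2, val=2
  prod=2, val=1
  prod=4, val=2
  prod=12, val=3

Final answer: 12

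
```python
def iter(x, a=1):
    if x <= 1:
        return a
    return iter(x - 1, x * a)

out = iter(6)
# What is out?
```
Call trace:
iter(x=6, a=1)
  iter(x=5, a=6)
    iter(x=4, a=30)
      iter(x=3, a=120)
        iter(x=2, a=360)
          iter(x=1, a=720)
          -> return 720
        -> return 720
      -> return 720
    -> return 720
  -> return 720
-> return 720

Final answer: 720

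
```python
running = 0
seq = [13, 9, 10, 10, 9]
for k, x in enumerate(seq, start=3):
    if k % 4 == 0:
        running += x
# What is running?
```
Trace:
  running=0
  running=0, k=3, x=13
  running=9, k=4, x=9
  running=9, k=5, x=10
  running=9, k=6, x=10
  running=9, k=7, x=9

Final answer: 9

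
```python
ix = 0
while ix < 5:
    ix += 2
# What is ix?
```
Trace:
  ix=0
  ix=2
  ix=4
  ix=6

Final answer: 6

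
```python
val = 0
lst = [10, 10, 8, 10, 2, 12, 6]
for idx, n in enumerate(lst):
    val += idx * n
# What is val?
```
Trace:
  val=0
  val=0, idx=0, n=10
  val=10, idx=1, n=10
  val=26, idx=2, n=8
  val=56, idx=3, n=10
  val=64, idx=4, n=2
  val=124, idx=5, n=12
  val=160, idx=6, n=6

Final answer: 160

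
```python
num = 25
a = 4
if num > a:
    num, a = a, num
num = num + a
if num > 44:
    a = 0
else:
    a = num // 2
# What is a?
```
Trace:
  num=25
  num=25, a=4
  num=4, a=25
  num=29, a=25
  num=29, a=14

Final answer: 14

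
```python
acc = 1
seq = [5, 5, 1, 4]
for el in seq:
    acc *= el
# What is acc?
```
Trace:
  acc=1
  acc=5, el=5
  acc=25, el=5
  acc=25, el=1
  acc=100, el=4

Final answer: 100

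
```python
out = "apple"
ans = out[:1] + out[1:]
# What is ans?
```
Trace:
  out='apple'
  out='apple', ans='apple'

Final answer: 'apple'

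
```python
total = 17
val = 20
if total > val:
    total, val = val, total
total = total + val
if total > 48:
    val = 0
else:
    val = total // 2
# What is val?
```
Trace:
  total=17
  total=17, val=20
  total=17, val=20
  total=37, val=20
  total=37, val=18

Final answer: 18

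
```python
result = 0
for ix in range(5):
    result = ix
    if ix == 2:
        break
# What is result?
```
Trace:
  result=0
  result=0, ix=0
  result=1, ix=1
  result=2, ix=2

Final answer: 2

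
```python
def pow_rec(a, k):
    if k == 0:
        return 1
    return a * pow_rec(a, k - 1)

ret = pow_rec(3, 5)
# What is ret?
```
Call trace:
pow_rec(a=3, k=5)
  pow_rec(a=3, k=4)
    pow_rec(a=3, k=3)
      pow_rec(a=3, k=2)
        pow_rec(a=3, k=1)
          pow_rec(a=3, k=0)
          -> return 1
        -> return 3
      -> return 9
    -> return 27
  -> return 81
-> return 243

Final answer: 243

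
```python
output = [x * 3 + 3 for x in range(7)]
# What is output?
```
Trace:
  x=0
  x=1
  x=2
  x=3
  x=4
  x=5
  x=6
  output=[3, 6, 9, 12, 15, 18, 21]

Final answer: [3, 6, 9, 12, 15, 18, 21]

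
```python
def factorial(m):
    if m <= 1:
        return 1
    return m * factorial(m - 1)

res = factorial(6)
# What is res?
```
Call trace:
factorial(m=6)
  factorial(m=5)
    factorial(m=4)
      factorial(m=3)
        factorial(m=2)
          factorial(m=1)
          -> return 1
        -> return 2
      -> return 6
    -> return 24
  -> return 120
-> return 720

Final answer: 720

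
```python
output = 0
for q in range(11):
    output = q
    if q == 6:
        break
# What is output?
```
Trace:
  output=0
  output=0, q=0
  output=1, q=1
  output=2, q=2
  output=3, q=3
  output=4, q=4
  output=5, q=5
  output=6, q=6

Final answer: 6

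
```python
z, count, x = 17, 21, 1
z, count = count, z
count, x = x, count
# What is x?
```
Trace:
  z=17, count=21, x=1
  z=21, count=17, x=1
  z=21, count=1, x=17

Final answer: 17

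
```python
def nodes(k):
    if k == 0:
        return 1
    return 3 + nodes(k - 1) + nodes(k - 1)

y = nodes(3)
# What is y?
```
Call trace (a repeated sub-call is expanded the first time; later identical calls just restate its return value):
nodes(k=3)
  nodes(k=2)
    nodes(k=1)
      nodes(k=0)
      -> return 1
      nodes(k=0)
      -> return 1
    -> return 5
    nodes(k=1) -> return 5  (same call as traced above)
  -> return 13
  nodes(k=2) -> return 13  (same call as traced above)
-> return 29

Final answer: 29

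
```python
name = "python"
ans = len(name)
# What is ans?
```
Trace:
  name='python'
  name='python', ans=6

Final answer: 6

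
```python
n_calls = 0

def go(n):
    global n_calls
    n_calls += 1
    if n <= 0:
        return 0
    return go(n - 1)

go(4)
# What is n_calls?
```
Call trace:
go(n=4)
  go(n=3)
    go(n=2)
      go(n=1)
        go(n=0)
        -> return 0
      -> return 0
    -> return 0
  -> return 0
-> return 0

n_calls is incremented once per call. go is entered once for each n = 4, 3, 2, 1, 0 (the n <= 0 call returns without recursing), i.e. 4 + 1 calls.
n_calls = 5

Final answer: 5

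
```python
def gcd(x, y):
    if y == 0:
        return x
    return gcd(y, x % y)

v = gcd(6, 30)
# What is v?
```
Call trace:
gcd(x=6, y=30)
  gcd(x=30, y=6)
    gcd(x=6, y=0)
    -> return 6
  -> return 6
-> return 6

Final answer: 6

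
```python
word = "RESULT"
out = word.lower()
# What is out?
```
Trace:
  word='RESULT'
  word='RESULT', out='result'

Final answer: 'result'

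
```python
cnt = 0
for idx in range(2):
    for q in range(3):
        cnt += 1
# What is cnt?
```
Trace:
  cnt=0
  cnt=1, idx=0, q=0
  cnt=2, idx=0, q=1
  cnt=3, idx=0, q=2
  cnt=4, idx=1, q=0
  cnt=5, idx=1, q=1
  cnt=6, idx=1, q=2

Final answer: 6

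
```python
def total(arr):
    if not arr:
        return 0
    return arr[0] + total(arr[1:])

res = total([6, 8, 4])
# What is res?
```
Call trace:
total(arr=[6, 8, 4])
  total(arr=[8, 4])
    total(arr=[4])
      total(arr=[])
      -> return 0
    -> return 4
  -> return 12
-> return 18

Final answer: 18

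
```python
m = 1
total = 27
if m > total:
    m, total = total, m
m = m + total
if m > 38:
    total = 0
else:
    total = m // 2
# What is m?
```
Trace:
  m=1
  m=1, total=27
  m=1, total=27
  m=28, total=27
  m=28, total=14

Final answer: 28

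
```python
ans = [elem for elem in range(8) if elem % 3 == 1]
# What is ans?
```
Trace:
  elem=0
  elem=1
  elem=2
  elem=3
  elem=4
  elem=5
  elem=6
  elem=7
  ans=[1, 4, 7]

Final answer: [1, 4, 7]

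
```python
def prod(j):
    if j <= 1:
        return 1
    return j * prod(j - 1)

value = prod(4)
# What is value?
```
Call trace:
prod(j=4)
  prod(j=3)
    prod(j=2)
      prod(j=1)
      -> return 1
    -> return 2
  -> return 6
-> return 24

Final answer: 24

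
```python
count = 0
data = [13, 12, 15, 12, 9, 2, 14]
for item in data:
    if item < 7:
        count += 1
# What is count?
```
Trace:
  count=0
  count=0, item=13
  count=0, item=12
  count=0, item=15
  count=0, item=12
  count=0, item=9
  count=1, item=2
  count=1, item=14

Final answer: 1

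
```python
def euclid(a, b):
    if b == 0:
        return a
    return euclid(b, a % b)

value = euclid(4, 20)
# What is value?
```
Call trace:
euclid(a=4, b=20)
  euclid(a=20, b=4)
    euclid(a=4, b=0)
    -> return 4
  -> return 4
-> return 4

Final answer: 4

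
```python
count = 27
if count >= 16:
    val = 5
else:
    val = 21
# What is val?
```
Trace:
  count=27
  count=27, val=5

Final answer: 5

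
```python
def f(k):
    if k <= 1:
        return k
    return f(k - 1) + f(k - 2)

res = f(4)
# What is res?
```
Call trace (a repeated sub-call is expanded the first time; later identical calls just restate its return value):
f(k=4)
  f(k=3)
    f(k=2)
      f(k=1)
      -> return 1
      f(k=0)
      -> return 0
    -> return 1
    f(k=1)
    -> return 1
  -> return 2
  f(k=2) -> return 1  (same call as traced above)
-> return 3

Final answer: 3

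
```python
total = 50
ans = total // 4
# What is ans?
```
Trace:
  total=50
  total=50, ans=12

Final answer: 12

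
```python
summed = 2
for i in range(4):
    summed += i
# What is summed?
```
Trace:
  summed=2
  summed=2, i=0
  summed=3, i=1
  summed=5, i=2
  summed=8, i=3

Final answer: 8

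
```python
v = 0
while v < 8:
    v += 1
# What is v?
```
Trace:
  v=0
  v=1
  v=2
  v=3
  v=4
  v=5
  v=6
  v=7
  v=8

Final answer: 8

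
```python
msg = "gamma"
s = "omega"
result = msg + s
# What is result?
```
Trace:
  msg='gamma'
  msg='gamma', s='omega'
  msg='gamma', s='omega', result='gammaomega'

Final answer: 'gammaomega'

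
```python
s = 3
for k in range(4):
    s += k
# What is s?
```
Trace:
  s=3
  s=3, k=0
  s=4, k=1
  s=6, k=2
  s=9, k=3

Final answer: 9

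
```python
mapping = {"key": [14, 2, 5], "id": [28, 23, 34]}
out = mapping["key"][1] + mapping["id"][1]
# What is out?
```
Trace:
  mapping={'key': [14, 2, 5], 'id': [28, 23, 34]}
  mapping={'key': [14, 2, 5], 'id': [28, 23, 34]}, out=25

Final answer: 25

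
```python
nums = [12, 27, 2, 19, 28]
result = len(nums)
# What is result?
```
Trace:
  nums=[12, 27, 2, 19, 28]
  nums=[12, 27, 2, 19, 28], result=5

Final answer: 5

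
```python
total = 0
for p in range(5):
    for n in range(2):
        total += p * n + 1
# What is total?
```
Trace:
  total=0
  total=1, p=0, n=0
  total=2, p=0, n=1
  total=3, p=1, n=0
  total=5, p=1, n=1
  total=6, p=2, n=0
  total=9, p=2, n=1
  total=10, p=3, n=0
  total=14, p=3, n=1
  total=15, p=4, n=0
  total=20, p=4, n=1

Final answer: 20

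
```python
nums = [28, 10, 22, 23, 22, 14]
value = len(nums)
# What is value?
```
Trace:
  nums=[28, 10, 22, 23, 22, 14]
  nums=[28, 10, 22, 23, 22, 14], value=6

Final answer: 6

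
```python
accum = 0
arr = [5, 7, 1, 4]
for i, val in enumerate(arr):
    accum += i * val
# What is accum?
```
Trace:
  accum=0
  accum=0, i=0, val=5
  accum=7, i=1, val=7
  accum=9, i=2, val=1
  accum=21, i=3, val=4

Final answer: 21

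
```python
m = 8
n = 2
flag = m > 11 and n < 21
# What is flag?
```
Trace:
  m=8
  m=8, n=2
  m=8, n=2, flag=False

Final answer: False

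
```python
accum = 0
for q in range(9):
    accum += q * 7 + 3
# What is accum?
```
Trace:
  accum=0
  accum=3, q=0
  accum=13, q=1
  accum=30, q=2
  accum=54, q=3
  accum=85, q=4
  accum=123, q=5
  accum=168, q=6
  accum=220, q=7
  accum=279, q=8

Final answer: 279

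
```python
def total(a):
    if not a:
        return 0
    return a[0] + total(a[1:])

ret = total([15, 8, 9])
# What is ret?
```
Call trace:
total(a=[15, 8, 9])
  total(a=[8, 9])
    total(a=[9])
      total(a=[])
      -> return 0
    -> return 9
  -> return 17
-> return 32

Final answer: 32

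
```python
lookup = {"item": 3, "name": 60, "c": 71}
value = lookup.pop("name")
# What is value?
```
Trace:
  lookup={'item': 3, 'name': 60, 'c': 71}
  lookup={'item': 3, 'c': 71}, value=60

Final answer: 60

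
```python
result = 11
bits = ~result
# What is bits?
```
Trace:
  result=11
  result=11, bits=-12

Final answer: -12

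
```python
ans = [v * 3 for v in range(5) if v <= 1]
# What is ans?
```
Trace:
  v=0
  v=1
  v=2
  v=3
  v=4
  ans=[0, 3]

Final answer: [0, 3]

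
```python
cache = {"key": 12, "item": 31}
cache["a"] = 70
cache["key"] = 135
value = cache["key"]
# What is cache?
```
Trace:
  cache={'key': 12, 'item': 31}
  cache={'key': 12, 'item': 31, 'a': 70}
  cache={'key': 135, 'item': 31, 'a': 70}
  cache={'key': 135, 'item': 31, 'a': 70}, value=135

Final answer: {'key': 135, 'item': 31, 'a': 70}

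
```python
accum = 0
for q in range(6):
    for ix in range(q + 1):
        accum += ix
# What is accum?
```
Trace:
  accum=0
  accum=0, q=0, ix=0
  accum=0, q=1, ix=0
  accum=1, q=1, ix=1
  accum=1, q=2, ix=0
  accum=2, q=2, ix=1
  accum=4, q=2, ix=2
  accum=4, q=3, ix=0
  accum=5, q=3, ix=1
  accum=7, q=3, ix=2
  accum=10, q=3, ix=3
  accum=10, q=4, ix=0
  accum=11, q=4, ix=1
  accum=13, q=4, ix=2
  accum=16, q=4, ix=3
  accum=20, q=4, ix=4
  accum=20, q=5, ix=0
  accum=21, q=5, ix=1
  accum=23, q=5, ix=2
  accum=26, q=5, ix=3
  accum=30, q=5, ix=4
  accum=35, q=5, ix=5

Final answer: 35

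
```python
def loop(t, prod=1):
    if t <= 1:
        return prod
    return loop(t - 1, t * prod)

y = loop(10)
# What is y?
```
Call trace:
loop(t=10, prod=1)
  loop(t=9, prod=10)
    loop(t=8, prod=90)
      loop(t=7, prod=720)
        loop(t=6, prod=5040)
          loop(t=5, prod=30240)
            loop(t=4, prod=151200)
              loop(t=3, prod=604800)
                loop(t=2, prod=1814400)
                  loop(t=1, prod=3628800)
                  -> return 3628800
                -> return 3628800
              -> return 3628800
            -> return 3628800
          -> return 3628800
        -> return 3628800
      -> return 3628800
    -> return 3628800
  -> return 3628800
-> return 3628800

Final answer: 3628800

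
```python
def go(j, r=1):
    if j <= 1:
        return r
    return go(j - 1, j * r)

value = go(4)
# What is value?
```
Call trace:
go(j=4, r=1)
  go(j=3, r=4)
    go(j=2, r=12)
      go(j=1, r=24)
      -> return 24
    -> return 24
  -> return 24
-> return 24

Final answer: 24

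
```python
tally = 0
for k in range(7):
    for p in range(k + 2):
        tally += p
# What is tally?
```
Trace:
  tally=0
  tally=0, k=0, p=0
  tally=1, k=0, p=1
  tally=1, k=1, p=0
  tally=2, k=1, p=1
  tally=4, k=1, p=2
  tally=4, k=2, p=0
  tally=5, k=2, p=1
  tally=7, k=2, p=2
  tally=10, k=2, p=3
  tally=10, k=3, p=0
  tally=11, k=3, p=1
  tally=13, k=3, p=2
  tally=16, k=3, p=3
  tally=20, k=3, p=4
  tally=20, k=4, p=0
  tally=21, k=4, p=1
  tally=23, k=4, p=2
  tally=26, k=4, p=3
  tally=30, k=4, p=4
  tally=35, k=4, p=5
  tally=35, k=5, p=0
  tally=36, k=5, p=1
  tally=38, k=5, p=2
  tally=41, k=5, p=3
  tally=45, k=5, p=4
  tally=50, k=5, p=5
  tally=56, k=5, p=6
  tally=56, k=6, p=0
  tally=57, k=6, p=1
  tally=59, k=6, p=2
  tally=62, k=6, p=3
  tally=66, k=6, p=4
  tally=71, k=6, p=5
  tally=77, k=6, p=6
  tally=84, k=6, p=7

Final answer: 84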